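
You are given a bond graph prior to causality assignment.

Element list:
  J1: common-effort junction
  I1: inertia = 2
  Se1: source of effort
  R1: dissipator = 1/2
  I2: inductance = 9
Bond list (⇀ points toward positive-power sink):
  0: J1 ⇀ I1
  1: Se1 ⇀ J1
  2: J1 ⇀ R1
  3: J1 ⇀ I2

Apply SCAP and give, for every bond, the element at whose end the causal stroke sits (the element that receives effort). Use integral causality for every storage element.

bond 1 stroke at J1  (Se1: effort source, stroke at far end)
bond 0 stroke at I1  (common-e at J1 fixed by 1)
bond 2 stroke at R1  (J1 effort already set via bond 1)
bond 3 stroke at I2  (J1 effort already set via bond 1)

bond 0 stroke→I1
bond 1 stroke→J1
bond 2 stroke→R1
bond 3 stroke→I2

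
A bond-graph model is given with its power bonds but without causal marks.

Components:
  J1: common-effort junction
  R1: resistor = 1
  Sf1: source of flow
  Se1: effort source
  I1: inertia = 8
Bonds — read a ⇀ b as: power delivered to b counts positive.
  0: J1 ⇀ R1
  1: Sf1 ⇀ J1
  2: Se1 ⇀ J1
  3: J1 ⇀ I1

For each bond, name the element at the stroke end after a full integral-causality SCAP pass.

bond 1 stroke at Sf1  (Sf1: flow source, stroke at near end)
bond 2 stroke at J1  (Se1 fixes effort; stroke away)
bond 0 stroke at R1  (0-jn J1 has e-setter on 2)
bond 3 stroke at I1  (common-e at J1 fixed by 2)

#0 →R1
#1 →Sf1
#2 →J1
#3 →I1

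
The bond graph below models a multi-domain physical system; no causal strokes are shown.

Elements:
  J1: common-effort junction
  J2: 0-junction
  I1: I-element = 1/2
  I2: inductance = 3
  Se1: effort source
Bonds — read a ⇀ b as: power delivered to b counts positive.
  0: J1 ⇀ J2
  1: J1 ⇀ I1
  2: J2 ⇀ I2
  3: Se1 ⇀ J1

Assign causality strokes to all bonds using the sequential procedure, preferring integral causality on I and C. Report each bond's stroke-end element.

β0 |J2
β1 |I1
β2 |I2
β3 |J1

β3 stroke at J1  (source Se1 imposes e)
β0 stroke at J2  (J1: bond 3 brought effort, rest push out)
β1 stroke at I1  (J1 effort already set via bond 3)
β2 stroke at I2  (J2: bond 0 brought effort, rest push out)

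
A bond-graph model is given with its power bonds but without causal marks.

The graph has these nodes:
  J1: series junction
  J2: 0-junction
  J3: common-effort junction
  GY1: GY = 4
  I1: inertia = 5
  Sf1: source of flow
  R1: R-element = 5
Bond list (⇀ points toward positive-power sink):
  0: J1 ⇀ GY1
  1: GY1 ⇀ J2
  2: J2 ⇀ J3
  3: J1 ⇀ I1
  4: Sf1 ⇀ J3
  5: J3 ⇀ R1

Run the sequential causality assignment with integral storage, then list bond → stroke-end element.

bond 0 →J1
bond 1 →J2
bond 2 →J3
bond 3 →I1
bond 4 →Sf1
bond 5 →R1

#4 →Sf1  (Sf1: flow source, stroke at near end)
#3 →I1  (prefer integral on I1)
#0 →J1  (common-f at J1 fixed by 3)
#1 →J2  (GY GY1: same side as bond 0)
#2 →J3  (0-jn J2 has e-setter on 1)
#5 →R1  (0-jn J3 has e-setter on 2)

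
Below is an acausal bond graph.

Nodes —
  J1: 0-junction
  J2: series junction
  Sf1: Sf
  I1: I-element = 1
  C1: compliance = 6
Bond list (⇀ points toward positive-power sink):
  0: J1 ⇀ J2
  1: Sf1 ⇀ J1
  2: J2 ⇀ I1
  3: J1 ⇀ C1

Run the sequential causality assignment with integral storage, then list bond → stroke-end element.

β0 stroke→J2
β1 stroke→Sf1
β2 stroke→I1
β3 stroke→J1

#1 |Sf1  (Sf1 fixes flow; stroke at Sf1)
#2 |I1  (I1 outputs flow p/I1)
#0 |J2  (J2: bond 2 brought flow, rest push out)
#3 |J1  (J1 needs exactly one e-in)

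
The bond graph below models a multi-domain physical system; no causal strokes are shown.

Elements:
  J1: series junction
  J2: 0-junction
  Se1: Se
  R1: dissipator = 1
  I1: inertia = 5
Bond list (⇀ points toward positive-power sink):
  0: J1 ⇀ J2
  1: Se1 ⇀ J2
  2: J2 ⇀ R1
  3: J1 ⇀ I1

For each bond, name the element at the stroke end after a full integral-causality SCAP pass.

β0 →J1
β1 →J2
β2 →R1
β3 →I1

bond 1 stroke at J2  (Se1 (Se) sets effort on bond)
bond 0 stroke at J1  (J2: bond 1 brought effort, rest push out)
bond 2 stroke at R1  (J2 effort already set via bond 1)
bond 3 stroke at I1  (J1 needs exactly one f-in)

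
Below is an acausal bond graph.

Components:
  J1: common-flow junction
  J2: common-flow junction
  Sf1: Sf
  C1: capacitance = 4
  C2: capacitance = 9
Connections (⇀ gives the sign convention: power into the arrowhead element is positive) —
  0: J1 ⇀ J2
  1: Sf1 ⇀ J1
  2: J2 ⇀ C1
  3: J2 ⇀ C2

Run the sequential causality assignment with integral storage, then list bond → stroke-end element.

#0 stroke→J1
#1 stroke→Sf1
#2 stroke→J2
#3 stroke→J2

bond 1 →Sf1  (source Sf1 imposes f)
bond 0 →J1  (1-jn J1 has f-setter on 1)
bond 2 →J2  (J2: bond 0 brought flow, rest push out)
bond 3 →J2  (1-jn J2 has f-setter on 0)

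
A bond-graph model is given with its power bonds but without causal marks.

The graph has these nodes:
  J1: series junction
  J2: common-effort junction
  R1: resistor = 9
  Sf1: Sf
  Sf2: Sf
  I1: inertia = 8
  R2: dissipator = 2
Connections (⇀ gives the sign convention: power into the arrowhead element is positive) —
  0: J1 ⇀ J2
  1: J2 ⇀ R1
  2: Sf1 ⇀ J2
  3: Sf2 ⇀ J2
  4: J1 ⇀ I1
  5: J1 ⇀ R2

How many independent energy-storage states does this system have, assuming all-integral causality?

1  (I1 all integral)

#2 →Sf1  (source Sf1 imposes f)
#3 →Sf2  (Sf2: flow source, stroke at near end)
#4 →I1  (prefer integral on I1)
#0 →J1  (J1: bond 4 brought flow, rest push out)
#5 →J1  (J1 flow already set via bond 4)
#1 →J2  (closing 0-jn rule on J2)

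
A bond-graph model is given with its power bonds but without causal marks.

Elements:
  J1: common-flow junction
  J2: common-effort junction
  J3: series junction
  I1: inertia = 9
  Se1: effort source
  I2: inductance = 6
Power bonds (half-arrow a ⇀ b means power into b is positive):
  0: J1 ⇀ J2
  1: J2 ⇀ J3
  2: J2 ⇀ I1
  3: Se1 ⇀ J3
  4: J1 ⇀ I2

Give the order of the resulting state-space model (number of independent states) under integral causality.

2  (I1, I2 all integral)

β3 →J3  (Se1 (Se) sets effort on bond)
β1 →J2  (J3 needs exactly one f-in)
β0 →J1  (common-e at J2 fixed by 1)
β2 →I1  (common-e at J2 fixed by 1)
β4 →I2  (only one flow-in slot at J1)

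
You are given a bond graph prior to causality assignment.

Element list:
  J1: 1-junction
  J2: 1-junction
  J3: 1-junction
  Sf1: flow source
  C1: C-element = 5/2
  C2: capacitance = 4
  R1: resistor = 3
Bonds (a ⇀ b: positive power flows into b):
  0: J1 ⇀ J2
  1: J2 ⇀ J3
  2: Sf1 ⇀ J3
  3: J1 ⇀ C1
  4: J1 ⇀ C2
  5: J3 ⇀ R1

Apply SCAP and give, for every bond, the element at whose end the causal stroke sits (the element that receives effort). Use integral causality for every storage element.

β0 stroke at J2
β1 stroke at J3
β2 stroke at Sf1
β3 stroke at J1
β4 stroke at J1
β5 stroke at J3

b2 |Sf1  (Sf1: flow source, stroke at near end)
b1 |J3  (common-f at J3 fixed by 2)
b5 |J3  (1-jn J3 has f-setter on 2)
b0 |J2  (J2 flow already set via bond 1)
b3 |J1  (J1: bond 0 brought flow, rest push out)
b4 |J1  (1-jn J1 has f-setter on 0)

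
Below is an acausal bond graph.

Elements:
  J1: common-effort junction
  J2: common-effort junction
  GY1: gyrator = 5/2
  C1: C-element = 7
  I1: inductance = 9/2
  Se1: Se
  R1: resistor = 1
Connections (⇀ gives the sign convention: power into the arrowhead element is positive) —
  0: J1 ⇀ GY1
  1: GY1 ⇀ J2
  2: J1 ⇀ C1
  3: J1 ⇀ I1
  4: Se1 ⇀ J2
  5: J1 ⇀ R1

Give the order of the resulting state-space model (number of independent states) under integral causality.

2  (C1, I1 all integral)

b4 →J2  (Se1 fixes effort; stroke away)
b1 →GY1  (0-jn J2 has e-setter on 4)
b0 →GY1  (GY1 both-in/both-out from 1)
b2 →J1  (C1 outputs effort q/C1)
b3 →I1  (J1 effort already set via bond 2)
b5 →R1  (J1: bond 2 brought effort, rest push out)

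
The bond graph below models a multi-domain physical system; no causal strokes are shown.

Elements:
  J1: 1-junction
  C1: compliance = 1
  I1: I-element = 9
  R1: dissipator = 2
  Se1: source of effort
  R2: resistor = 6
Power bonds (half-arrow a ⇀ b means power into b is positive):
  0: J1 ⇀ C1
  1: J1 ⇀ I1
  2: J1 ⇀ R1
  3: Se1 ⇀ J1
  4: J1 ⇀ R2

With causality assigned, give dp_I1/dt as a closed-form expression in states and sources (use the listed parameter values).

β3 |J1  (Se1 fixes effort; stroke away)
β0 |J1  (C1 integral (e out))
β1 |I1  (I1 integral (f out))
β2 |J1  (J1: bond 1 brought flow, rest push out)
β4 |J1  (J1 flow already set via bond 1)

dp_I1/dt = E_Se1 - 8*p_I1/9 - q_C1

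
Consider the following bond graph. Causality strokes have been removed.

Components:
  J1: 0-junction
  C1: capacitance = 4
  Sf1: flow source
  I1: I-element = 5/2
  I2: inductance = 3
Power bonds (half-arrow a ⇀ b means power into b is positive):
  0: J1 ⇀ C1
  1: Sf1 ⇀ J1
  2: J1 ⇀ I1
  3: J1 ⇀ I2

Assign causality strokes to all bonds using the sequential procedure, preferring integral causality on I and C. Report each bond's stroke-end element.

b0 |J1
b1 |Sf1
b2 |I1
b3 |I2

#1 →Sf1  (Sf1 (Sf) sets flow on bond)
#0 →J1  (C1: C, integral causality)
#2 →I1  (J1 effort already set via bond 0)
#3 →I2  (J1 effort already set via bond 0)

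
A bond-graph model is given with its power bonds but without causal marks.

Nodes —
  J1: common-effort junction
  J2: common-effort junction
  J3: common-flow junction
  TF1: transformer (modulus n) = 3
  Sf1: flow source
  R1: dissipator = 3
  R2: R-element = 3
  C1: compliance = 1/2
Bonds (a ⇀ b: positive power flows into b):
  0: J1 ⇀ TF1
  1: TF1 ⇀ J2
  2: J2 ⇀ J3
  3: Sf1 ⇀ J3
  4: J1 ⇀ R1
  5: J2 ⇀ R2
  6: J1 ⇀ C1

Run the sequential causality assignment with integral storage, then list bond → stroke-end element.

bond 3 →Sf1  (source Sf1 imposes f)
bond 2 →J3  (1-jn J3 has f-setter on 3)
bond 6 →J1  (C1 integral (e out))
bond 0 →TF1  (J1 effort already set via bond 6)
bond 4 →R1  (J1 effort already set via bond 6)
bond 1 →J2  (through TF1, causality passes straight; one stroke at TF1)
bond 5 →R2  (J2 effort already set via bond 1)

β0 stroke at TF1
β1 stroke at J2
β2 stroke at J3
β3 stroke at Sf1
β4 stroke at R1
β5 stroke at R2
β6 stroke at J1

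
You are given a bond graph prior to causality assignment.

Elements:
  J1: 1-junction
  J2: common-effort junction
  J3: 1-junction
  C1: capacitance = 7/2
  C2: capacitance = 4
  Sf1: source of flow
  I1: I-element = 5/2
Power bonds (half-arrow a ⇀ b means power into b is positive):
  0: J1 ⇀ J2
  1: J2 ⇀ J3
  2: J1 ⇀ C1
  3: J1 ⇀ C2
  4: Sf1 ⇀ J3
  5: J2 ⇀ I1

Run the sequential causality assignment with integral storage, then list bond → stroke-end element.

β4 stroke at Sf1  (Sf1 fixes flow; stroke at Sf1)
β1 stroke at J3  (common-f at J3 fixed by 4)
β2 stroke at J1  (C1 outputs effort q/C1)
β3 stroke at J1  (C2: C, integral causality)
β0 stroke at J2  (J1 needs exactly one f-in)
β5 stroke at I1  (common-e at J2 fixed by 0)

#0 →J2
#1 →J3
#2 →J1
#3 →J1
#4 →Sf1
#5 →I1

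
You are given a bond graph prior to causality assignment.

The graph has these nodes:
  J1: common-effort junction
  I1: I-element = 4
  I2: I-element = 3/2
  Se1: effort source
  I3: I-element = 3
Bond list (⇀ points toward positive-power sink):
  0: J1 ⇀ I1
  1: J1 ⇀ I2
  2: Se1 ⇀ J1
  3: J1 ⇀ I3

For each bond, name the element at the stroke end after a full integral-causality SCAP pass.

bond 0 →I1
bond 1 →I2
bond 2 →J1
bond 3 →I3

β2 →J1  (Se1: effort source, stroke at far end)
β0 →I1  (J1: bond 2 brought effort, rest push out)
β1 →I2  (common-e at J1 fixed by 2)
β3 →I3  (common-e at J1 fixed by 2)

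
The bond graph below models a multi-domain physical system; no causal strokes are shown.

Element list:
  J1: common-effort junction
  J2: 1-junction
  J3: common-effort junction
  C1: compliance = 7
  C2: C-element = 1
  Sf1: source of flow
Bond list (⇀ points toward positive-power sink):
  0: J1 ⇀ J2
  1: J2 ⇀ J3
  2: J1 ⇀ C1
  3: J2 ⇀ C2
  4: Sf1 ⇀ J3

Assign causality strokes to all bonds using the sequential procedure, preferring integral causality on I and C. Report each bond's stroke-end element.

b0 stroke→J2
b1 stroke→J3
b2 stroke→J1
b3 stroke→J2
b4 stroke→Sf1

β4 stroke at Sf1  (Sf1 (Sf) sets flow on bond)
β1 stroke at J3  (only one effort-in slot at J3)
β0 stroke at J2  (1-jn J2 has f-setter on 1)
β3 stroke at J2  (J2 flow already set via bond 1)
β2 stroke at J1  (J1: last free bond brings effort in)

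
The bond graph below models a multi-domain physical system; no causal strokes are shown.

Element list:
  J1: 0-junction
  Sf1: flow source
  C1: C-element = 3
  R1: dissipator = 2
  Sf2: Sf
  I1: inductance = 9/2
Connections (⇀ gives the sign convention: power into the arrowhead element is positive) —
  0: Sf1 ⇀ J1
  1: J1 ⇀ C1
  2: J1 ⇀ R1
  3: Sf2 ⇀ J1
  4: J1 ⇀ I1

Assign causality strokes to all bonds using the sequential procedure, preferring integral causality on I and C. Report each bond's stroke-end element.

β0 |Sf1  (Sf1 fixes flow; stroke at Sf1)
β3 |Sf2  (Sf2 fixes flow; stroke at Sf2)
β1 |J1  (C1 outputs effort q/C1)
β2 |R1  (J1: bond 1 brought effort, rest push out)
β4 |I1  (J1: bond 1 brought effort, rest push out)

β0 stroke→Sf1
β1 stroke→J1
β2 stroke→R1
β3 stroke→Sf2
β4 stroke→I1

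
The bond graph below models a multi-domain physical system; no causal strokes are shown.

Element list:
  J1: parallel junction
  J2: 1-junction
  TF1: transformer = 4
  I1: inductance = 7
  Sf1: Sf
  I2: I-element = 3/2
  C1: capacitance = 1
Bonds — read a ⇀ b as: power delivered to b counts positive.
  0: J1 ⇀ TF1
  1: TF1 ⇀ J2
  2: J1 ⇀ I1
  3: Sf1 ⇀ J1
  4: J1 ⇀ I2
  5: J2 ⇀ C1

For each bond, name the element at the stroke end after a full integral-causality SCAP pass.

b0 stroke→J1
b1 stroke→TF1
b2 stroke→I1
b3 stroke→Sf1
b4 stroke→I2
b5 stroke→J2

bond 3 stroke at Sf1  (Sf1 (Sf) sets flow on bond)
bond 2 stroke at I1  (I1 outputs flow p/I1)
bond 4 stroke at I2  (I2: I, integral causality)
bond 0 stroke at J1  (J1 needs exactly one e-in)
bond 1 stroke at TF1  (TF TF1: opposite of bond 0)
bond 5 stroke at J2  (J2 flow already set via bond 1)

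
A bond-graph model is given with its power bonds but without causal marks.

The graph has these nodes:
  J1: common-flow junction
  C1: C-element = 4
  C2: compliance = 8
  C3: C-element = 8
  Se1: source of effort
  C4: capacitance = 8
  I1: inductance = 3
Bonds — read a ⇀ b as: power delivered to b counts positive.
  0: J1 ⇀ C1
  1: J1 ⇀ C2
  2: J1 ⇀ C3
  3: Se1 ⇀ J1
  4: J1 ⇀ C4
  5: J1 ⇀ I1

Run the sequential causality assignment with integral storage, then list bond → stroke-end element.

#3 stroke→J1  (Se1 fixes effort; stroke away)
#0 stroke→J1  (C1 outputs effort q/C1)
#1 stroke→J1  (prefer integral on C2)
#2 stroke→J1  (prefer integral on C3)
#4 stroke→J1  (C4 outputs effort q/C4)
#5 stroke→I1  (J1: last free bond brings flow in)

β0 stroke at J1
β1 stroke at J1
β2 stroke at J1
β3 stroke at J1
β4 stroke at J1
β5 stroke at I1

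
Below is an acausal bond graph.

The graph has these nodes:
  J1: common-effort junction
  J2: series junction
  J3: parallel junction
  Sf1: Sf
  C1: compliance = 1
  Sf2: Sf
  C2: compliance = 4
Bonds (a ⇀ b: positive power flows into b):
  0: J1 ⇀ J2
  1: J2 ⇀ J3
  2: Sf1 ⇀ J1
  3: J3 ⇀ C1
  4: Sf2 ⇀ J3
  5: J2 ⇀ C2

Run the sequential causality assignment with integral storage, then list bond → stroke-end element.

β0 stroke→J1
β1 stroke→J2
β2 stroke→Sf1
β3 stroke→J3
β4 stroke→Sf2
β5 stroke→J2

β2 stroke at Sf1  (Sf1 (Sf) sets flow on bond)
β4 stroke at Sf2  (Sf2 (Sf) sets flow on bond)
β0 stroke at J1  (J1: last free bond brings effort in)
β1 stroke at J2  (common-f at J2 fixed by 0)
β5 stroke at J2  (J2 flow already set via bond 0)
β3 stroke at J3  (closing 0-jn rule on J3)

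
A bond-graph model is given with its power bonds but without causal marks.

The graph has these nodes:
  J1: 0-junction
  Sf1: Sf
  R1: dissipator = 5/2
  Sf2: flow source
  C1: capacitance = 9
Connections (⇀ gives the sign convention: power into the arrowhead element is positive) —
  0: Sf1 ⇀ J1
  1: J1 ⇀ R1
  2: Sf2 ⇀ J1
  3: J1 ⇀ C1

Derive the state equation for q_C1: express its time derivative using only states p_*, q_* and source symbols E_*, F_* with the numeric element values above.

dq_C1/dt = F_Sf1 + F_Sf2 - 2*q_C1/45

#0 |Sf1  (Sf1 (Sf) sets flow on bond)
#2 |Sf2  (Sf2: flow source, stroke at near end)
#3 |J1  (C1: C, integral causality)
#1 |R1  (J1 effort already set via bond 3)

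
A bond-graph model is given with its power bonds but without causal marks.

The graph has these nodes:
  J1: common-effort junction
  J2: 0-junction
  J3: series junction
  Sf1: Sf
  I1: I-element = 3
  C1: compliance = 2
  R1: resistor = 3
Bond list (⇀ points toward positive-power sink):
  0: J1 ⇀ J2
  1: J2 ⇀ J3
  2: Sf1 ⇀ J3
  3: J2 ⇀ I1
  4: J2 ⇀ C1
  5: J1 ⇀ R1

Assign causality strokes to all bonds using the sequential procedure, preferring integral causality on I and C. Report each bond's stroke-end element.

β0 →J1
β1 →J3
β2 →Sf1
β3 →I1
β4 →J2
β5 →R1

#2 →Sf1  (source Sf1 imposes f)
#1 →J3  (J3: bond 2 brought flow, rest push out)
#3 →I1  (prefer integral on I1)
#4 →J2  (C1 outputs effort q/C1)
#0 →J1  (J2: bond 4 brought effort, rest push out)
#5 →R1  (J1 effort already set via bond 0)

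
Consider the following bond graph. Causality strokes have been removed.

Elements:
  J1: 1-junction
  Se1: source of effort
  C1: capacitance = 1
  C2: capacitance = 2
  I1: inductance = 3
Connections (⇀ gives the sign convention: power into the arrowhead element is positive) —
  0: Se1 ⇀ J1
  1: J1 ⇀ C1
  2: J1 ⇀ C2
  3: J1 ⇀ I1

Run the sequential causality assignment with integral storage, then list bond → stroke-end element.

#0 →J1
#1 →J1
#2 →J1
#3 →I1

b0 stroke at J1  (source Se1 imposes e)
b1 stroke at J1  (C1 integral (e out))
b2 stroke at J1  (prefer integral on C2)
b3 stroke at I1  (J1 needs exactly one f-in)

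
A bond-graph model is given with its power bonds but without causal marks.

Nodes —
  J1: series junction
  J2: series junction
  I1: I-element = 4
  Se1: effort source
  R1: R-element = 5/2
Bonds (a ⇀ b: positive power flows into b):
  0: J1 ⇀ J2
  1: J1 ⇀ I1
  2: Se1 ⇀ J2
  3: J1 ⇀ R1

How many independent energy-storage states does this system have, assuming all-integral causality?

1  (I1 all integral)

bond 2 stroke at J2  (Se1 fixes effort; stroke away)
bond 0 stroke at J1  (only one flow-in slot at J2)
bond 1 stroke at I1  (I1 outputs flow p/I1)
bond 3 stroke at J1  (J1: bond 1 brought flow, rest push out)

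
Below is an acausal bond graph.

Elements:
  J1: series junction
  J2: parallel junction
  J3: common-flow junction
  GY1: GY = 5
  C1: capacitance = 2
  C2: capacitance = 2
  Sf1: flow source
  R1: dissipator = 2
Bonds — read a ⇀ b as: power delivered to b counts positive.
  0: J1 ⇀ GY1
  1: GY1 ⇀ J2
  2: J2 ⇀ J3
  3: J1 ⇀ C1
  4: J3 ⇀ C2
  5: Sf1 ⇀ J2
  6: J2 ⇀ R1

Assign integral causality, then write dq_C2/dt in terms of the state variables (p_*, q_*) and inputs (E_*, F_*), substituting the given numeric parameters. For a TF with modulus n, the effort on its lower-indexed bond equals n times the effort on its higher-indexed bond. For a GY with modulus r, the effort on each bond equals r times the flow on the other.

β5 |Sf1  (source Sf1 imposes f)
β3 |J1  (C1 integral (e out))
β0 |GY1  (J1 needs exactly one f-in)
β1 |GY1  (GY1 both-in/both-out from 0)
β4 |J3  (C2: C, integral causality)
β2 |J2  (J3: last free bond brings flow in)
β6 |R1  (J2 effort already set via bond 2)

dq_C2/dt = F_Sf1 - q_C1/10 - q_C2/4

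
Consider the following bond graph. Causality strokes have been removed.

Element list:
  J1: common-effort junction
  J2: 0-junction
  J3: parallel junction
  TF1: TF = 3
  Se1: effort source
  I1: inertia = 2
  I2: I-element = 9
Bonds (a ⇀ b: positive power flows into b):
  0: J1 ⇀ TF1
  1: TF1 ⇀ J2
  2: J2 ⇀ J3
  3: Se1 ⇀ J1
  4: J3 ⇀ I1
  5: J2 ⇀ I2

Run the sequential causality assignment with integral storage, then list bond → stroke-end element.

b3 →J1  (source Se1 imposes e)
b0 →TF1  (common-e at J1 fixed by 3)
b1 →J2  (TF1: transformer flips bond 0)
b2 →J3  (common-e at J2 fixed by 1)
b5 →I2  (J2: bond 1 brought effort, rest push out)
b4 →I1  (common-e at J3 fixed by 2)

β0 stroke→TF1
β1 stroke→J2
β2 stroke→J3
β3 stroke→J1
β4 stroke→I1
β5 stroke→I2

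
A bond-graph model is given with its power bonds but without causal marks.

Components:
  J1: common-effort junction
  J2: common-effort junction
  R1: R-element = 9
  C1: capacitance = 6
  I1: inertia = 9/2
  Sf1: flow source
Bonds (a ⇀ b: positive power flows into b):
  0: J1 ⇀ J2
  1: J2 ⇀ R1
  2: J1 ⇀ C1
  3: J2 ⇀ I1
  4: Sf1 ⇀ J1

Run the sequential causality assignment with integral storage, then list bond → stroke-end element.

b0 stroke→J2
b1 stroke→R1
b2 stroke→J1
b3 stroke→I1
b4 stroke→Sf1

β4 stroke at Sf1  (Sf1 fixes flow; stroke at Sf1)
β2 stroke at J1  (prefer integral on C1)
β0 stroke at J2  (J1: bond 2 brought effort, rest push out)
β1 stroke at R1  (J2: bond 0 brought effort, rest push out)
β3 stroke at I1  (0-jn J2 has e-setter on 0)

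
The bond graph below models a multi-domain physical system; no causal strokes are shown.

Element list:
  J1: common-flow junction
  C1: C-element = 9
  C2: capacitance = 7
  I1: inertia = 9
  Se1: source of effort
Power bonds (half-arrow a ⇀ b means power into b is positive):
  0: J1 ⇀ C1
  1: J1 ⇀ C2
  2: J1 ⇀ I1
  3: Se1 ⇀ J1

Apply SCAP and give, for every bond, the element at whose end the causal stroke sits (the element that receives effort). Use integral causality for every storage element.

#3 stroke at J1  (Se1 fixes effort; stroke away)
#0 stroke at J1  (C1 integral (e out))
#1 stroke at J1  (prefer integral on C2)
#2 stroke at I1  (J1 needs exactly one f-in)

#0 |J1
#1 |J1
#2 |I1
#3 |J1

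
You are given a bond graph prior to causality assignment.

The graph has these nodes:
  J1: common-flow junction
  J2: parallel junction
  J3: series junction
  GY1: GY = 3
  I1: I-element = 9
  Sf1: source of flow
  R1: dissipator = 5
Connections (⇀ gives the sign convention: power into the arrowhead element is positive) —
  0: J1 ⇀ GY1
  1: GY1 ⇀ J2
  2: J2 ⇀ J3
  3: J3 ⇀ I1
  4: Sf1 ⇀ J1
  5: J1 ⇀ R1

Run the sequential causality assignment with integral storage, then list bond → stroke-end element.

β0 stroke→J1
β1 stroke→J2
β2 stroke→J3
β3 stroke→I1
β4 stroke→Sf1
β5 stroke→J1

β4 stroke at Sf1  (Sf1 (Sf) sets flow on bond)
β0 stroke at J1  (common-f at J1 fixed by 4)
β5 stroke at J1  (J1: bond 4 brought flow, rest push out)
β1 stroke at J2  (GY1: gyrator matches bond 0)
β2 stroke at J3  (J2: bond 1 brought effort, rest push out)
β3 stroke at I1  (J3: last free bond brings flow in)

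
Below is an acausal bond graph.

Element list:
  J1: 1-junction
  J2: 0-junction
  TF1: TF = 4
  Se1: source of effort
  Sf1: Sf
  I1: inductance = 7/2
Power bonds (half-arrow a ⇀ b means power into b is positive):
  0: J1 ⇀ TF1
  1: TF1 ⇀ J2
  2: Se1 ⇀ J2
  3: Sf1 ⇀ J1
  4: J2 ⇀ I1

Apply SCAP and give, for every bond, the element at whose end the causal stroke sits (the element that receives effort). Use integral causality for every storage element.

b2 |J2  (Se1 (Se) sets effort on bond)
b3 |Sf1  (Sf1: flow source, stroke at near end)
b0 |J1  (J1 flow already set via bond 3)
b1 |TF1  (J2 effort already set via bond 2)
b4 |I1  (common-e at J2 fixed by 2)

b0 →J1
b1 →TF1
b2 →J2
b3 →Sf1
b4 →I1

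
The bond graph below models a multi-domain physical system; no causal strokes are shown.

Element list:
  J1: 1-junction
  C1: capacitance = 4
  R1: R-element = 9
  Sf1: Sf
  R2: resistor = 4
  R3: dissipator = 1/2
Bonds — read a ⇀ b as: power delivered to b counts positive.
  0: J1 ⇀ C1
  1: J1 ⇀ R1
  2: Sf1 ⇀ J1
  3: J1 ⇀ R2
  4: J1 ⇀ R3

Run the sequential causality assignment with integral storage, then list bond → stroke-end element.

bond 0 |J1
bond 1 |J1
bond 2 |Sf1
bond 3 |J1
bond 4 |J1

bond 2 →Sf1  (Sf1 (Sf) sets flow on bond)
bond 0 →J1  (1-jn J1 has f-setter on 2)
bond 1 →J1  (J1: bond 2 brought flow, rest push out)
bond 3 →J1  (J1 flow already set via bond 2)
bond 4 →J1  (common-f at J1 fixed by 2)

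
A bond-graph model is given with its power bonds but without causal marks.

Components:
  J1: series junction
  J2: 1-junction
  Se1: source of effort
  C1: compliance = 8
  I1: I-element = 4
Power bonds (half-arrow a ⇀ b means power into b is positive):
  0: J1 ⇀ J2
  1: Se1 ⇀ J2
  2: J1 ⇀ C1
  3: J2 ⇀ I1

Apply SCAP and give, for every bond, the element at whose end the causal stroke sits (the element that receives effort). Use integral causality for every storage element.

#0 stroke→J2
#1 stroke→J2
#2 stroke→J1
#3 stroke→I1

β1 stroke at J2  (Se1: effort source, stroke at far end)
β2 stroke at J1  (C1 integral (e out))
β0 stroke at J2  (J1 needs exactly one f-in)
β3 stroke at I1  (closing 1-jn rule on J2)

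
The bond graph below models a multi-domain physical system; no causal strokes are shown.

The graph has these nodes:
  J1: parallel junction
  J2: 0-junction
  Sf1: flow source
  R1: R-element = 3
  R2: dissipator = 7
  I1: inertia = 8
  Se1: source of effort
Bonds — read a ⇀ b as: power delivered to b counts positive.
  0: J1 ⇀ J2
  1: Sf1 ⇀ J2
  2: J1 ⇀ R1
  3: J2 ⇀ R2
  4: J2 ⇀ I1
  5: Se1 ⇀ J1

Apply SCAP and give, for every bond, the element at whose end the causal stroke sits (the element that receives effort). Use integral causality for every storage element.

β0 →J2
β1 →Sf1
β2 →R1
β3 →R2
β4 →I1
β5 →J1

bond 1 |Sf1  (Sf1 fixes flow; stroke at Sf1)
bond 5 |J1  (Se1 (Se) sets effort on bond)
bond 0 |J2  (0-jn J1 has e-setter on 5)
bond 2 |R1  (J1: bond 5 brought effort, rest push out)
bond 3 |R2  (J2 effort already set via bond 0)
bond 4 |I1  (common-e at J2 fixed by 0)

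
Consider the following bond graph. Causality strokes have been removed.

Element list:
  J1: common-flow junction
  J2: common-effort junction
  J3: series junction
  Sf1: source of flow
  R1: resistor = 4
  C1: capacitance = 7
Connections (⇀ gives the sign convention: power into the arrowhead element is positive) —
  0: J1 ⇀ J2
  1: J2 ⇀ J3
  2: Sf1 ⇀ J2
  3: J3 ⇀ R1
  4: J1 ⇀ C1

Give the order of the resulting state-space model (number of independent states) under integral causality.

bond 2 stroke→Sf1  (Sf1 fixes flow; stroke at Sf1)
bond 4 stroke→J1  (C1 integral (e out))
bond 0 stroke→J2  (closing 1-jn rule on J1)
bond 1 stroke→J3  (0-jn J2 has e-setter on 0)
bond 3 stroke→R1  (closing 1-jn rule on J3)

1  (C1 all integral)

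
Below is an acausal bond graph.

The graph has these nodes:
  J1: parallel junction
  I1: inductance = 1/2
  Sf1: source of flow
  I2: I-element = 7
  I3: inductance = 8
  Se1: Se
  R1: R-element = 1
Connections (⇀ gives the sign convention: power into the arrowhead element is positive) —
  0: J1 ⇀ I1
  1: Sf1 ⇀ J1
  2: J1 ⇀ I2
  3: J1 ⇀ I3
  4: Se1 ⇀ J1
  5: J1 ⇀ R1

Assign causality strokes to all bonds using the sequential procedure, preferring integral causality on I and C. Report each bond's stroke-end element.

b1 stroke at Sf1  (Sf1 fixes flow; stroke at Sf1)
b4 stroke at J1  (source Se1 imposes e)
b0 stroke at I1  (common-e at J1 fixed by 4)
b2 stroke at I2  (J1 effort already set via bond 4)
b3 stroke at I3  (0-jn J1 has e-setter on 4)
b5 stroke at R1  (J1 effort already set via bond 4)

β0 →I1
β1 →Sf1
β2 →I2
β3 →I3
β4 →J1
β5 →R1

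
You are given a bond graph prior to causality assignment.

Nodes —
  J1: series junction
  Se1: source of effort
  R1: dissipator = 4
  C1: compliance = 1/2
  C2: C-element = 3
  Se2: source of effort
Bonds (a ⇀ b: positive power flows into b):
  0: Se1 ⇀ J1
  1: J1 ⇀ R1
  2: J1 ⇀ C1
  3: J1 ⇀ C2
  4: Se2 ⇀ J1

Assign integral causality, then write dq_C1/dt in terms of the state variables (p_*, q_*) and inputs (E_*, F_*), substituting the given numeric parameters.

#0 →J1  (Se1 (Se) sets effort on bond)
#4 →J1  (Se2 fixes effort; stroke away)
#2 →J1  (prefer integral on C1)
#3 →J1  (C2: C, integral causality)
#1 →R1  (only one flow-in slot at J1)

dq_C1/dt = E_Se1/4 + E_Se2/4 - q_C1/2 - q_C2/12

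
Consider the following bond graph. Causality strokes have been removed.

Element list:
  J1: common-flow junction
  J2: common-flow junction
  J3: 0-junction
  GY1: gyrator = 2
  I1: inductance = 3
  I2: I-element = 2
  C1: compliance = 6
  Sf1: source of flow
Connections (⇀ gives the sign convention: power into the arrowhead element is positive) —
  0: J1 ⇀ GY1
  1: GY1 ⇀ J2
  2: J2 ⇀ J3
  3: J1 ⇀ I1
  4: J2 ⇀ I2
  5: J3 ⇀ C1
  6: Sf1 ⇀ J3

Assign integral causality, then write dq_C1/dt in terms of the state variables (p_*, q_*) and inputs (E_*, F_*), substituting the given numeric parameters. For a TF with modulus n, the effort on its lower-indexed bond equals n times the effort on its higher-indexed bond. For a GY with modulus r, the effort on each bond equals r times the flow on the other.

b6 stroke at Sf1  (Sf1 fixes flow; stroke at Sf1)
b3 stroke at I1  (I1 outputs flow p/I1)
b0 stroke at J1  (common-f at J1 fixed by 3)
b1 stroke at J2  (GY GY1: same side as bond 0)
b4 stroke at I2  (I2 integral (f out))
b2 stroke at J2  (J2 flow already set via bond 4)
b5 stroke at J3  (J3 needs exactly one e-in)

dq_C1/dt = F_Sf1 + p_I2/2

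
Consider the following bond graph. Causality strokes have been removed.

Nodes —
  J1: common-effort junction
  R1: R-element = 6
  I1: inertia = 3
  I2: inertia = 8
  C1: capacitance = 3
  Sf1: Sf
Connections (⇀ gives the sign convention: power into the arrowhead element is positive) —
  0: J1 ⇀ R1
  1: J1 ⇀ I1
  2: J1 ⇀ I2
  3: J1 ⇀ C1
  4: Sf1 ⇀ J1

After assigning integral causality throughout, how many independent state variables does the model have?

b4 stroke→Sf1  (Sf1 fixes flow; stroke at Sf1)
b1 stroke→I1  (prefer integral on I1)
b2 stroke→I2  (I2 integral (f out))
b3 stroke→J1  (C1: C, integral causality)
b0 stroke→R1  (J1 effort already set via bond 3)

3  (C1, I1, I2 all integral)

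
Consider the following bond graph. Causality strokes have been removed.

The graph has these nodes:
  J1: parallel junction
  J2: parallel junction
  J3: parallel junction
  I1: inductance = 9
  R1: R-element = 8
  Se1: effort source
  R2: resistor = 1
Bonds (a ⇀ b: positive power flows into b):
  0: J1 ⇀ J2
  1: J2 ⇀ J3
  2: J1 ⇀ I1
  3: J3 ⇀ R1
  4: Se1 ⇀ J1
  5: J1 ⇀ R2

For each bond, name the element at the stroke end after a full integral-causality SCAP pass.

#0 →J2
#1 →J3
#2 →I1
#3 →R1
#4 →J1
#5 →R2

#4 →J1  (Se1: effort source, stroke at far end)
#0 →J2  (0-jn J1 has e-setter on 4)
#2 →I1  (J1 effort already set via bond 4)
#5 →R2  (J1: bond 4 brought effort, rest push out)
#1 →J3  (J2 effort already set via bond 0)
#3 →R1  (0-jn J3 has e-setter on 1)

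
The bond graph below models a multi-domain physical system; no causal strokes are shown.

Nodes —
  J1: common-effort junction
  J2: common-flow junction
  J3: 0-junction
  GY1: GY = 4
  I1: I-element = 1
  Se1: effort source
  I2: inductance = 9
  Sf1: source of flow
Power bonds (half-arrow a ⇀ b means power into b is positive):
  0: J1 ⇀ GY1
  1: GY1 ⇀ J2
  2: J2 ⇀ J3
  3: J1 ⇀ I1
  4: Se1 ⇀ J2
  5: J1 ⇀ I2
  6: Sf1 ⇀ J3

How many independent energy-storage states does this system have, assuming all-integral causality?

2  (I1, I2 all integral)

β4 →J2  (Se1 (Se) sets effort on bond)
β6 →Sf1  (source Sf1 imposes f)
β2 →J3  (J3: last free bond brings effort in)
β1 →J2  (common-f at J2 fixed by 2)
β0 →J1  (GY1 both-in/both-out from 1)
β3 →I1  (0-jn J1 has e-setter on 0)
β5 →I2  (common-e at J1 fixed by 0)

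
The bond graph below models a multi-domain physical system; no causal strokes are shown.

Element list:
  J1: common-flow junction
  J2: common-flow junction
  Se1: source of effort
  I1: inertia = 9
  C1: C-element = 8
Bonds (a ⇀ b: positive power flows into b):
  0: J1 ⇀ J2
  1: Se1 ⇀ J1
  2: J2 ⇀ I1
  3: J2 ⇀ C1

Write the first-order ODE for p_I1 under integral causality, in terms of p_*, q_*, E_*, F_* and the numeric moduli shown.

bond 1 stroke at J1  (Se1: effort source, stroke at far end)
bond 0 stroke at J2  (closing 1-jn rule on J1)
bond 2 stroke at I1  (I1 outputs flow p/I1)
bond 3 stroke at J2  (J2 flow already set via bond 2)

dp_I1/dt = E_Se1 - q_C1/8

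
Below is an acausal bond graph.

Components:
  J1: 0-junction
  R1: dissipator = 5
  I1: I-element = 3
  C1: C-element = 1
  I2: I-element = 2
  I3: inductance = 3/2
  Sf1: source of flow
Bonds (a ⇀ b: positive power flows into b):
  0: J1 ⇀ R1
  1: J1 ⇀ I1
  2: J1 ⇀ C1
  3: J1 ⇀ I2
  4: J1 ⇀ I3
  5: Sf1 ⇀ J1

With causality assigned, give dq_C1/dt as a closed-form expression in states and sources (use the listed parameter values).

β5 stroke at Sf1  (source Sf1 imposes f)
β1 stroke at I1  (I1 outputs flow p/I1)
β2 stroke at J1  (C1: C, integral causality)
β0 stroke at R1  (J1 effort already set via bond 2)
β3 stroke at I2  (0-jn J1 has e-setter on 2)
β4 stroke at I3  (J1: bond 2 brought effort, rest push out)

dq_C1/dt = F_Sf1 - p_I1/3 - p_I2/2 - 2*p_I3/3 - q_C1/5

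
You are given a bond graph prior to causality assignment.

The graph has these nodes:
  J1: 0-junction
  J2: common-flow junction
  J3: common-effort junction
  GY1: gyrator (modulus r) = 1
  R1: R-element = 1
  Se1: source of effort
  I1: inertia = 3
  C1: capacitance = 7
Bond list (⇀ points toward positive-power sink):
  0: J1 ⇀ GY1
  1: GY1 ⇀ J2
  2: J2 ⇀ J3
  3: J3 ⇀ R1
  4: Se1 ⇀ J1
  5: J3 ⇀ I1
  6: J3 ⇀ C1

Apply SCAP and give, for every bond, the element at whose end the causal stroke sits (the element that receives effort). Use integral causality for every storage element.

b4 |J1  (Se1 fixes effort; stroke away)
b0 |GY1  (0-jn J1 has e-setter on 4)
b1 |GY1  (through GY1, causality inverts; strokes same side of GY1)
b2 |J2  (1-jn J2 has f-setter on 1)
b5 |I1  (I1 outputs flow p/I1)
b6 |J3  (prefer integral on C1)
b3 |R1  (0-jn J3 has e-setter on 6)

β0 stroke at GY1
β1 stroke at GY1
β2 stroke at J2
β3 stroke at R1
β4 stroke at J1
β5 stroke at I1
β6 stroke at J3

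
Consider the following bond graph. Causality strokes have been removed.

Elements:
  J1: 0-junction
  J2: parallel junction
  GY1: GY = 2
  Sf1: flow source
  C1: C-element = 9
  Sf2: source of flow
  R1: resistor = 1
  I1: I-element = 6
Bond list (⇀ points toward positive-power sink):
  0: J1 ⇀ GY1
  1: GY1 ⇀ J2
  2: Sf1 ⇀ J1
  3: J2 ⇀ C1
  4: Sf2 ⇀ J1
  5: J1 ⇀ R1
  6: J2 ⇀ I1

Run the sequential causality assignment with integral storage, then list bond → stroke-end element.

#0 stroke at GY1
#1 stroke at GY1
#2 stroke at Sf1
#3 stroke at J2
#4 stroke at Sf2
#5 stroke at J1
#6 stroke at I1

bond 2 stroke→Sf1  (source Sf1 imposes f)
bond 4 stroke→Sf2  (Sf2 (Sf) sets flow on bond)
bond 3 stroke→J2  (C1 integral (e out))
bond 1 stroke→GY1  (J2 effort already set via bond 3)
bond 6 stroke→I1  (0-jn J2 has e-setter on 3)
bond 0 stroke→GY1  (GY1 both-in/both-out from 1)
bond 5 stroke→J1  (closing 0-jn rule on J1)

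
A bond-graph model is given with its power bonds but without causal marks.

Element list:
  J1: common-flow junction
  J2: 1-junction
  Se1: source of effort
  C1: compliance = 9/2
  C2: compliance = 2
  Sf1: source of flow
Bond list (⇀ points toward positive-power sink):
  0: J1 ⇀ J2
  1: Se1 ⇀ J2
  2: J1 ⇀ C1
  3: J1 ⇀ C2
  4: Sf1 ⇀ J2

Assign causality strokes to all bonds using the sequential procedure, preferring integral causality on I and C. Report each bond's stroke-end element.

#1 stroke→J2  (Se1 fixes effort; stroke away)
#4 stroke→Sf1  (Sf1 fixes flow; stroke at Sf1)
#0 stroke→J2  (1-jn J2 has f-setter on 4)
#2 stroke→J1  (J1: bond 0 brought flow, rest push out)
#3 stroke→J1  (J1 flow already set via bond 0)

#0 stroke at J2
#1 stroke at J2
#2 stroke at J1
#3 stroke at J1
#4 stroke at Sf1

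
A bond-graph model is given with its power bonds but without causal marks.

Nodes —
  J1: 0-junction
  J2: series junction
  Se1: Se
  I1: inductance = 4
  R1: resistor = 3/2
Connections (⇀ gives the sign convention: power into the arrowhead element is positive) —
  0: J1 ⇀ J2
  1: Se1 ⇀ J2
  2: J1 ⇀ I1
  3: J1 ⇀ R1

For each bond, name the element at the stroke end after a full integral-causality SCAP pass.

#0 stroke at J1
#1 stroke at J2
#2 stroke at I1
#3 stroke at R1

bond 1 →J2  (Se1 fixes effort; stroke away)
bond 0 →J1  (closing 1-jn rule on J2)
bond 2 →I1  (0-jn J1 has e-setter on 0)
bond 3 →R1  (0-jn J1 has e-setter on 0)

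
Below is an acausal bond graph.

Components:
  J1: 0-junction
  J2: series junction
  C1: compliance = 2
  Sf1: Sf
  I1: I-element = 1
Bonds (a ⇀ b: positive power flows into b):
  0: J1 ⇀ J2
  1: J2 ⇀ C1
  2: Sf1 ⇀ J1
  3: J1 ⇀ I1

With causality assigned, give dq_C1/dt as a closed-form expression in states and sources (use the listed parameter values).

dq_C1/dt = F_Sf1 - p_I1

bond 2 →Sf1  (source Sf1 imposes f)
bond 1 →J2  (C1 outputs effort q/C1)
bond 0 →J1  (only one flow-in slot at J2)
bond 3 →I1  (common-e at J1 fixed by 0)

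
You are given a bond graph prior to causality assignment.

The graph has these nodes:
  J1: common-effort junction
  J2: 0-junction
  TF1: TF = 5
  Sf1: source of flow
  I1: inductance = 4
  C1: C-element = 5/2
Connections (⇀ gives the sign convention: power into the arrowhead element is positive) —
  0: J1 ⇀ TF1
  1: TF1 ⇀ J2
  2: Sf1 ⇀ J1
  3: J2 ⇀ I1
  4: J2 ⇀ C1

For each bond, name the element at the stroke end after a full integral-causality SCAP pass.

b2 |Sf1  (source Sf1 imposes f)
b0 |J1  (closing 0-jn rule on J1)
b1 |TF1  (TF1 one-in-one-out from 0)
b3 |I1  (I1 integral (f out))
b4 |J2  (closing 0-jn rule on J2)

b0 |J1
b1 |TF1
b2 |Sf1
b3 |I1
b4 |J2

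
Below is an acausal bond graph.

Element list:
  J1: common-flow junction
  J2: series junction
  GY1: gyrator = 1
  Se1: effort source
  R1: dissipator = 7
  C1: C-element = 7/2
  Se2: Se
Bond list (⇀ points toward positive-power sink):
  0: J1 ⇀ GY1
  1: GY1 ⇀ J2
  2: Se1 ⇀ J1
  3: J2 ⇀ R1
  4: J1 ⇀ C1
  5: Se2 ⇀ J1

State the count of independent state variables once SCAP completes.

1  (C1 all integral)

bond 2 stroke at J1  (Se1 fixes effort; stroke away)
bond 5 stroke at J1  (Se2 fixes effort; stroke away)
bond 4 stroke at J1  (prefer integral on C1)
bond 0 stroke at GY1  (only one flow-in slot at J1)
bond 1 stroke at GY1  (GY GY1: same side as bond 0)
bond 3 stroke at J2  (common-f at J2 fixed by 1)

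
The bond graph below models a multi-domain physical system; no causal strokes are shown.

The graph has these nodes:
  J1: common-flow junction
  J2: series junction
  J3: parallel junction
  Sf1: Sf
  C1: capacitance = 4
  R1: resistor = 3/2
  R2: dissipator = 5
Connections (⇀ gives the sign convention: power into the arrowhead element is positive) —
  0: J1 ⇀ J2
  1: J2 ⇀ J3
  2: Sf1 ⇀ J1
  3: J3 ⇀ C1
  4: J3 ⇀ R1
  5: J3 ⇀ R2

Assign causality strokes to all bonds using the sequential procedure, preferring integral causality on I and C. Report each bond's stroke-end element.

b2 stroke at Sf1  (source Sf1 imposes f)
b0 stroke at J1  (common-f at J1 fixed by 2)
b1 stroke at J2  (J2: bond 0 brought flow, rest push out)
b3 stroke at J3  (C1: C, integral causality)
b4 stroke at R1  (0-jn J3 has e-setter on 3)
b5 stroke at R2  (common-e at J3 fixed by 3)

β0 |J1
β1 |J2
β2 |Sf1
β3 |J3
β4 |R1
β5 |R2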